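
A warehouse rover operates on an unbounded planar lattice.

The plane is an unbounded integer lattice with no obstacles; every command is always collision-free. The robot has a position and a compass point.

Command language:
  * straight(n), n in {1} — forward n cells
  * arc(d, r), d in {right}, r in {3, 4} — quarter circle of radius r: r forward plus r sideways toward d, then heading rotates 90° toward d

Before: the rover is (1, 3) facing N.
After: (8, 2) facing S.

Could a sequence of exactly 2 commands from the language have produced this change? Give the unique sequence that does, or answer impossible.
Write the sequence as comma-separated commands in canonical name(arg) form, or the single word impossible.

arc(right, 3), arc(right, 4)

key: cell and facing (now S) both changed — the 2 commands mix motion and turning
from: (1, 3) facing N
t=1 arc(right, 3) ⇒ (4, 6) facing E
t=2 arc(right, 4) ⇒ (8, 2) facing S
uniquely the one of 9 2-step routes that fits.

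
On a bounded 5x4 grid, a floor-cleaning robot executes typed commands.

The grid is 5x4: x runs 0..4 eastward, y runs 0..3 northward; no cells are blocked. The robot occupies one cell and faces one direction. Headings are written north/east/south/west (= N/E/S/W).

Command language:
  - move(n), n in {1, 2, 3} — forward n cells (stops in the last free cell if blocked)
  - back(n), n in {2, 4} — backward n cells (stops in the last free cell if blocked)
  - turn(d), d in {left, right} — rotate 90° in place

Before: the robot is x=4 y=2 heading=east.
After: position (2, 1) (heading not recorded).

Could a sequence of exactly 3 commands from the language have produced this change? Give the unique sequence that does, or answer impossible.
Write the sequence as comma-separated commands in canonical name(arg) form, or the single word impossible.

back(2), turn(right), move(1)

key: running move(1) before back(2) would end elsewhere — order is forced
start: x=4 y=2 heading=east
step 1 (back(2)): x=2 y=2 heading=east
step 2 (turn(right)): x=2 y=2 heading=south
step 3 (move(1)): x=2 y=1 heading=south
no rival 3-sequence matches.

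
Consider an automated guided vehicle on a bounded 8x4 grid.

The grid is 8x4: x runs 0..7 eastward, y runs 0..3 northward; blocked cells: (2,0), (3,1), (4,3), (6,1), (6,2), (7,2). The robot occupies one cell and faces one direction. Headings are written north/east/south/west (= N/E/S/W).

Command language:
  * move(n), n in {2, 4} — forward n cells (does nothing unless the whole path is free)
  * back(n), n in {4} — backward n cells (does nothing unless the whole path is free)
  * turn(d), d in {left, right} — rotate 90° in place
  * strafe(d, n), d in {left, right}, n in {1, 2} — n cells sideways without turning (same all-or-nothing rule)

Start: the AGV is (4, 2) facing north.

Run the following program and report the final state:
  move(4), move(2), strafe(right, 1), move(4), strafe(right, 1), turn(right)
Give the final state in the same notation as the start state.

(5, 2) facing east

start: (4, 2) facing north
[1] after move(4): (4, 2) facing north
[2] after move(2): (4, 2) facing north
[3] after strafe(right, 1): (5, 2) facing north
[4] after move(4): (5, 2) facing north
[5] after strafe(right, 1): (5, 2) facing north
[6] after turn(right): (5, 2) facing east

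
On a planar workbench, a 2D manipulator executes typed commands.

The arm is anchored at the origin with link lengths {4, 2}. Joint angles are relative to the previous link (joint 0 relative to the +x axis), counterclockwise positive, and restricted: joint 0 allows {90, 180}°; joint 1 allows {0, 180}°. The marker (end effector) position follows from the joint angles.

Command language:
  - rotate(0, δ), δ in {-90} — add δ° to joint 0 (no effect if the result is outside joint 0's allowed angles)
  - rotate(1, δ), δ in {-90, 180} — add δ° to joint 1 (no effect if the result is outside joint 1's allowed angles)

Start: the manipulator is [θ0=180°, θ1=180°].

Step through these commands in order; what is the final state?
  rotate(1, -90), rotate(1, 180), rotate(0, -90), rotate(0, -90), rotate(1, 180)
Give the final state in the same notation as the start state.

begin: [θ0=180°, θ1=180°]
t=1 rotate(1, -90) ⇒ [θ0=180°, θ1=180°]
t=2 rotate(1, 180) ⇒ [θ0=180°, θ1=0°]
t=3 rotate(0, -90) ⇒ [θ0=90°, θ1=0°]
t=4 rotate(0, -90) ⇒ [θ0=90°, θ1=0°]
t=5 rotate(1, 180) ⇒ [θ0=90°, θ1=180°]

[θ0=90°, θ1=180°]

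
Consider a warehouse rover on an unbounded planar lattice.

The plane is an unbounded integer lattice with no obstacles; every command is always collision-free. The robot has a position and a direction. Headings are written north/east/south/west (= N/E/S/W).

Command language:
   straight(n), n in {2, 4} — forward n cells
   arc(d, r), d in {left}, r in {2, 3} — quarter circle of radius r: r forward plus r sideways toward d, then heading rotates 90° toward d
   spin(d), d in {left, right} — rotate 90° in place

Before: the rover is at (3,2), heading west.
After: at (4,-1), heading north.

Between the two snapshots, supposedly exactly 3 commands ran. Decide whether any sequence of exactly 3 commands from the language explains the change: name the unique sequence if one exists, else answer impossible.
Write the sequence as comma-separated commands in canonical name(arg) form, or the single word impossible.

key: position moved to (4,-1) AND the heading swung to N — translation plus rotation needed
t0: at (3,2), heading west
1. arc(left, 3) → at (0,-1), heading south
2. arc(left, 2) → at (2,-3), heading east
3. arc(left, 2) → at (4,-1), heading north
all 216 alternatives checked — unique.

arc(left, 3), arc(left, 2), arc(left, 2)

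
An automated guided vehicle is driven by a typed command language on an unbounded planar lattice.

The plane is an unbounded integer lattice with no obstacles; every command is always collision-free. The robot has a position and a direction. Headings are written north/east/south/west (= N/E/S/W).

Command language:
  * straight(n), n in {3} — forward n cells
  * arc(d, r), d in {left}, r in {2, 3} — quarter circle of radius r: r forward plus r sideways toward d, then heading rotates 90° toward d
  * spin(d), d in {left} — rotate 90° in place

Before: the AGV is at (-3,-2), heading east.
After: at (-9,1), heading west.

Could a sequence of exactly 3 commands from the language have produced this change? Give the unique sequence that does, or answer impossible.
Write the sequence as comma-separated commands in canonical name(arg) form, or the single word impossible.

spin(left), arc(left, 3), straight(3)

key: cell and facing (now W) both changed — the 3 commands mix motion and turning
from: at (-3,-2), heading east
step 1 (spin(left)): at (-3,-2), heading north
step 2 (arc(left, 3)): at (-6,1), heading west
step 3 (straight(3)): at (-9,1), heading west
all 64 alternatives checked — unique.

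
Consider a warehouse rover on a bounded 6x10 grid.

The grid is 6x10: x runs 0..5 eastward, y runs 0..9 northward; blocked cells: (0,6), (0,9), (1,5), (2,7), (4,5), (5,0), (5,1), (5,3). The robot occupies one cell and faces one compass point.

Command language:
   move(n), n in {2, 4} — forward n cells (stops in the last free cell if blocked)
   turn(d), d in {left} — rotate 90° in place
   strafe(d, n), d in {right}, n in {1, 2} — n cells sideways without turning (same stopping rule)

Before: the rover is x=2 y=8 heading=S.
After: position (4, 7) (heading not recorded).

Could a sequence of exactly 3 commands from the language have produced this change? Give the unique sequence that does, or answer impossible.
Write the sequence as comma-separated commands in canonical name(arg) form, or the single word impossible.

turn(left), move(2), strafe(right, 1)

key: running strafe(right, 1) before turn(left) would end elsewhere — order is forced
initial: x=2 y=8 heading=S
[1] after turn(left): x=2 y=8 heading=E
[2] after move(2): x=4 y=8 heading=E
[3] after strafe(right, 1): x=4 y=7 heading=E
uniquely the one of 125 3-step routes that fits.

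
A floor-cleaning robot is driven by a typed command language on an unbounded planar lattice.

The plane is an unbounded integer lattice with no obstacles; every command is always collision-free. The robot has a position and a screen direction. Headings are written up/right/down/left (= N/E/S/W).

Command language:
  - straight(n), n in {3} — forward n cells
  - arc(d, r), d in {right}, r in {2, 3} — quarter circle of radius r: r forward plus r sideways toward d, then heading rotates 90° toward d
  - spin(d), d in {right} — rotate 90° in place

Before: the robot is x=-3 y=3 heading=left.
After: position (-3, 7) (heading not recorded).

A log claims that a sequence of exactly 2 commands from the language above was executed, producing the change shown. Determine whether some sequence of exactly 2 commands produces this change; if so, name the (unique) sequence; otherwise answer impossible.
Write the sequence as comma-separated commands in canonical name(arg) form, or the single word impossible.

arc(right, 2), arc(right, 2)

t0: x=-3 y=3 heading=left
1. arc(right, 2) → x=-5 y=5 heading=up
2. arc(right, 2) → x=-3 y=7 heading=right
all 16 alternatives checked — unique.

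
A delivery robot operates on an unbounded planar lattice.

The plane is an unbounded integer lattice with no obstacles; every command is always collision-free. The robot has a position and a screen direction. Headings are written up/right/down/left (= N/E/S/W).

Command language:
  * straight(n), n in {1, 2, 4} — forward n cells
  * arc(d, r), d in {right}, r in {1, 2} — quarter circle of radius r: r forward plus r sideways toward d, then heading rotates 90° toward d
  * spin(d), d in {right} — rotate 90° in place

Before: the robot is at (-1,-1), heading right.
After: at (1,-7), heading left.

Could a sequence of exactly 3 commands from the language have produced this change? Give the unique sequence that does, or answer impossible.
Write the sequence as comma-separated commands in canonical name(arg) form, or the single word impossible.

arc(right, 2), straight(4), spin(right)

key: cell and facing (now W) both changed — the 3 commands mix motion and turning
initial: at (-1,-1), heading right
1. arc(right, 2) → at (1,-3), heading down
2. straight(4) → at (1,-7), heading down
3. spin(right) → at (1,-7), heading left
all 216 alternatives checked — unique.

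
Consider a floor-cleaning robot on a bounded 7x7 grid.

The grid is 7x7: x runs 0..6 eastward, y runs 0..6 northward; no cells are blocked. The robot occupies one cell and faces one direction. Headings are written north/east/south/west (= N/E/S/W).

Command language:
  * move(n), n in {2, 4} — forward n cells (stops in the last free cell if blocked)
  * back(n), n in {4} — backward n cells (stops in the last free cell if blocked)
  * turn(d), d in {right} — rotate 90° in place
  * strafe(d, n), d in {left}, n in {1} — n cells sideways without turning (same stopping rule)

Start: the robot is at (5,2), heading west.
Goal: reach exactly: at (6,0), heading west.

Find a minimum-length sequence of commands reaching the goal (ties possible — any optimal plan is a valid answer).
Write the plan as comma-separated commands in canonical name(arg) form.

start: at (5,2), heading west
1. strafe(left, 1) → at (5,1), heading west
2. strafe(left, 1) → at (5,0), heading west
3. back(4) → at (6,0), heading west
no 2-step plan works, so 3 is optimal.

strafe(left, 1), strafe(left, 1), back(4)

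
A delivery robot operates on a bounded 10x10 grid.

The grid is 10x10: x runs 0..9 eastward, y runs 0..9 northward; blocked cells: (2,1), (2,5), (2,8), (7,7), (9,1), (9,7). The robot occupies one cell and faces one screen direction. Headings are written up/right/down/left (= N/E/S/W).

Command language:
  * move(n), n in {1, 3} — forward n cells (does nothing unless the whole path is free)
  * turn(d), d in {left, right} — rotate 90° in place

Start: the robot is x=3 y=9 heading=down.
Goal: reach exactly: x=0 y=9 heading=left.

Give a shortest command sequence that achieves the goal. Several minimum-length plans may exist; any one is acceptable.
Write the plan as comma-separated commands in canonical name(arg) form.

t0: x=3 y=9 heading=down
[1] after turn(right): x=3 y=9 heading=left
[2] after move(3): x=0 y=9 heading=left
minimal: 2 command(s), checked below 2.

turn(right), move(3)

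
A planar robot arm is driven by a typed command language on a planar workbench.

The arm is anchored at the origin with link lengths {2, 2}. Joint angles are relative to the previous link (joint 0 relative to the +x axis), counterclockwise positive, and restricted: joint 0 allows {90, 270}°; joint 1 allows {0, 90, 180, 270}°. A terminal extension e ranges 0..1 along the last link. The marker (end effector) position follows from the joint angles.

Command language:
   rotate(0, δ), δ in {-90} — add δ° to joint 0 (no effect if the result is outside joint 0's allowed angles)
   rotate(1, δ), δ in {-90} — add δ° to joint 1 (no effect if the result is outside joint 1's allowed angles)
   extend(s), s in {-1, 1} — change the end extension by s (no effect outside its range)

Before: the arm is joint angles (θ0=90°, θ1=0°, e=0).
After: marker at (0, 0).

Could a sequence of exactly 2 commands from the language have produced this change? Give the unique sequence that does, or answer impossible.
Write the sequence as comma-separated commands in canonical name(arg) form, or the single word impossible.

rotate(1, -90), rotate(1, -90)

begin: joint angles (θ0=90°, θ1=0°, e=0)
[1] after rotate(1, -90): joint angles (θ0=90°, θ1=270°, e=0)
[2] after rotate(1, -90): joint angles (θ0=90°, θ1=180°, e=0)
no other 2-command option fits: unique.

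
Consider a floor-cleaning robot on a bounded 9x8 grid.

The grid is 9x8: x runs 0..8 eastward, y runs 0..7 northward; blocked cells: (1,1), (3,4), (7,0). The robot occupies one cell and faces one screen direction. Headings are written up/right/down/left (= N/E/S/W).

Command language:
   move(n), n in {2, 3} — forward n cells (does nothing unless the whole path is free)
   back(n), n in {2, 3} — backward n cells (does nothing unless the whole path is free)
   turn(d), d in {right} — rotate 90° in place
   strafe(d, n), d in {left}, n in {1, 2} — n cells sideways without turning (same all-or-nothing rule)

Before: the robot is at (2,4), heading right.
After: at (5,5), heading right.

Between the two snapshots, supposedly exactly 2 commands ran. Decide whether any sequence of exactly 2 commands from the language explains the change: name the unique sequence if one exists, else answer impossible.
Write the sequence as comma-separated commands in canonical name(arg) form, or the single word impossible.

key: running move(3) before strafe(left, 1) would end elsewhere — order is forced
begin: at (2,4), heading right
1. strafe(left, 1) → at (2,5), heading right
2. move(3) → at (5,5), heading right
uniquely the one of 49 2-step routes that fits.

strafe(left, 1), move(3)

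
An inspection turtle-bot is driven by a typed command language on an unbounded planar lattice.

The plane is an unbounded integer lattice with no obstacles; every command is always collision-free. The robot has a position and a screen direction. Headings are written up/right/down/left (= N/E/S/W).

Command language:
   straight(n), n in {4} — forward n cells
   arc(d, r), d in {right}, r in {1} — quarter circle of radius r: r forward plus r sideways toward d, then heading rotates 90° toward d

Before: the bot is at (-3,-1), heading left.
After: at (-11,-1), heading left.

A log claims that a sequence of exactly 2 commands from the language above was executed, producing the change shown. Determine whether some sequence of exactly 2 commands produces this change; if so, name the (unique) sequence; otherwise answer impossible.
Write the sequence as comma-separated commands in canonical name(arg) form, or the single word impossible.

straight(4), straight(4)

key: still facing W at the end — nothing in the sequence rotates
begin: at (-3,-1), heading left
[1] after straight(4): at (-7,-1), heading left
[2] after straight(4): at (-11,-1), heading left
no other 2-command option fits: unique.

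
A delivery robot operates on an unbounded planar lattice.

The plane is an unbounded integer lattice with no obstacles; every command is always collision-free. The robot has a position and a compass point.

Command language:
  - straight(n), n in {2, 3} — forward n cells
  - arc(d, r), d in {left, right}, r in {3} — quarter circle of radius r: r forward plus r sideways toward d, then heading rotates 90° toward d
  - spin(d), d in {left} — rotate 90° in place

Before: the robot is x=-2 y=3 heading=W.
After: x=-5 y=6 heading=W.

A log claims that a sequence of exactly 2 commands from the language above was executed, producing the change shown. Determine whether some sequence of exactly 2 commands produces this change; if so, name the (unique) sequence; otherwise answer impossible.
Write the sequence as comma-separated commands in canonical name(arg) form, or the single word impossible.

arc(right, 3), spin(left)

key: order matters: swapping arc(right, 3) and spin(left) lands elsewhere
start: x=-2 y=3 heading=W
step 1 (arc(right, 3)): x=-5 y=6 heading=N
step 2 (spin(left)): x=-5 y=6 heading=W
no rival 2-sequence matches.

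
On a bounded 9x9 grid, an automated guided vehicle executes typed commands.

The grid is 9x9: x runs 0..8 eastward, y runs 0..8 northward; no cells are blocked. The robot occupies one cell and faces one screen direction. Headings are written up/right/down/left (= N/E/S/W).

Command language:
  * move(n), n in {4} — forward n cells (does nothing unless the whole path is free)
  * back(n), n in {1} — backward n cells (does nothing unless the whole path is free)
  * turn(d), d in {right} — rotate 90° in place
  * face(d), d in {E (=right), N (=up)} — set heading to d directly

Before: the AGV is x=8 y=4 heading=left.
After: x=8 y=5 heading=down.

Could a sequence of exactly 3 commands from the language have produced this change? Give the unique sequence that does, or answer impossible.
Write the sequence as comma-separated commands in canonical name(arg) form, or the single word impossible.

face(E), turn(right), back(1)

key: position moved to (8,5) AND the heading swung to S — translation plus rotation needed
from: x=8 y=4 heading=left
t=1 face(E) ⇒ x=8 y=4 heading=right
t=2 turn(right) ⇒ x=8 y=4 heading=down
t=3 back(1) ⇒ x=8 y=5 heading=down
all 125 alternatives checked — unique.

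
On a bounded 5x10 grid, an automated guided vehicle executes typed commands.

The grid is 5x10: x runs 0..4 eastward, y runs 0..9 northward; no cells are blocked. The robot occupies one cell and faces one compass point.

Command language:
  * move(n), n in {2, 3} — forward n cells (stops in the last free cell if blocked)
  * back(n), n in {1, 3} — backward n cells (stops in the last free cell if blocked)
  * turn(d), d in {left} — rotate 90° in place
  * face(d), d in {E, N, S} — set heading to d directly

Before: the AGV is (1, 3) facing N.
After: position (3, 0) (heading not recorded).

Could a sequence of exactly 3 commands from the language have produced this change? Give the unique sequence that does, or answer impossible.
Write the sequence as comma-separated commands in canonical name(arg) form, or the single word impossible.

key: running move(2) before back(3) would end elsewhere — order is forced
initial: (1, 3) facing N
t=1 back(3) ⇒ (1, 0) facing N
t=2 face(E) ⇒ (1, 0) facing E
t=3 move(2) ⇒ (3, 0) facing E
all 512 alternatives checked — unique.

back(3), face(E), move(2)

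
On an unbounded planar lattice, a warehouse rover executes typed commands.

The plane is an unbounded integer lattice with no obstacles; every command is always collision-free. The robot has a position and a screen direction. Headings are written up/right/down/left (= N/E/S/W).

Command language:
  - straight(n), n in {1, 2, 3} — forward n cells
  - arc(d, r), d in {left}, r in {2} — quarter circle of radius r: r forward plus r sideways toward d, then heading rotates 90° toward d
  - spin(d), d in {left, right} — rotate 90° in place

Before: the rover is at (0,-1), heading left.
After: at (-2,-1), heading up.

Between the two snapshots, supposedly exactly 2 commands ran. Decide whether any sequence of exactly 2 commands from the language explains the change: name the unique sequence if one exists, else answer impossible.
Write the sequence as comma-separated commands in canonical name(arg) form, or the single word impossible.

straight(2), spin(right)

key: order matters: swapping straight(2) and spin(right) lands elsewhere
from: at (0,-1), heading left
[1] after straight(2): at (-2,-1), heading left
[2] after spin(right): at (-2,-1), heading up
no rival 2-sequence matches.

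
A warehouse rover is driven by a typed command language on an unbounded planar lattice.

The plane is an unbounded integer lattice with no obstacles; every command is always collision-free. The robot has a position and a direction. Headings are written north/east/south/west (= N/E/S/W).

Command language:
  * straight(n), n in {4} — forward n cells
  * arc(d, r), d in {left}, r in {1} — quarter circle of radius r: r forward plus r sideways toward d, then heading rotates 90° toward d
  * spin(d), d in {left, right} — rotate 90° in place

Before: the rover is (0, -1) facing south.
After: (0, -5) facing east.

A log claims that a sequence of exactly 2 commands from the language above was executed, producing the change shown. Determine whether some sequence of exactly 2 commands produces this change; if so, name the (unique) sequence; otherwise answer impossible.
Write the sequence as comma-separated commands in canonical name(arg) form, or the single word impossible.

straight(4), spin(left)

key: order matters: swapping straight(4) and spin(left) lands elsewhere
from: (0, -1) facing south
1. straight(4) → (0, -5) facing south
2. spin(left) → (0, -5) facing east
no other 2-command option fits: unique.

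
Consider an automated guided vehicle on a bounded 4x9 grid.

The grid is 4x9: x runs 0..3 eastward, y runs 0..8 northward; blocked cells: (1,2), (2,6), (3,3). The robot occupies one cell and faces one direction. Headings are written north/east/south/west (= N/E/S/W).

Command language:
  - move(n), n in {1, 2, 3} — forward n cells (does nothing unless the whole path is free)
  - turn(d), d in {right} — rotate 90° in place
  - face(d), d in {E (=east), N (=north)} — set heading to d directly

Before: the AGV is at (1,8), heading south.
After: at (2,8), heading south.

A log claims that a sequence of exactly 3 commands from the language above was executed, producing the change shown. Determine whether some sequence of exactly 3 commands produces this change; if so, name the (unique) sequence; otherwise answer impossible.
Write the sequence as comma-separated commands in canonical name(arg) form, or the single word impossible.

key: order matters: swapping face(E) and turn(right) lands elsewhere
from: at (1,8), heading south
step 1 (face(E)): at (1,8), heading east
step 2 (move(1)): at (2,8), heading east
step 3 (turn(right)): at (2,8), heading south
uniquely the one of 216 3-step routes that fits.

face(E), move(1), turn(right)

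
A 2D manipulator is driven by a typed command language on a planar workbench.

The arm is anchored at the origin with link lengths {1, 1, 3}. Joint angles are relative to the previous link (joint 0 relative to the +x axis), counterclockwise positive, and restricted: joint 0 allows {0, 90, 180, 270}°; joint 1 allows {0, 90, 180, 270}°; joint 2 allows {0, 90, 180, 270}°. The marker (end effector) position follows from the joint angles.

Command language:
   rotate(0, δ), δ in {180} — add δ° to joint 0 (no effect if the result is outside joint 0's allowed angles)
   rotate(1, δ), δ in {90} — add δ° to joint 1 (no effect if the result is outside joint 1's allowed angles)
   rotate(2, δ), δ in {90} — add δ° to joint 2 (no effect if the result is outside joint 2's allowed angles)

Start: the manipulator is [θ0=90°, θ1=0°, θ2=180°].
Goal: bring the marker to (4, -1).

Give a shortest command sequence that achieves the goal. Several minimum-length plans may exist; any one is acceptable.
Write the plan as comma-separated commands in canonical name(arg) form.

start: [θ0=90°, θ1=0°, θ2=180°]
step 1 (rotate(2, 90)): [θ0=90°, θ1=0°, θ2=270°]
step 2 (rotate(2, 90)): [θ0=90°, θ1=0°, θ2=0°]
step 3 (rotate(0, 180)): [θ0=270°, θ1=0°, θ2=0°]
step 4 (rotate(1, 90)): [θ0=270°, θ1=90°, θ2=0°]
shorter routes all fall short; 4 is best.

rotate(2, 90), rotate(2, 90), rotate(0, 180), rotate(1, 90)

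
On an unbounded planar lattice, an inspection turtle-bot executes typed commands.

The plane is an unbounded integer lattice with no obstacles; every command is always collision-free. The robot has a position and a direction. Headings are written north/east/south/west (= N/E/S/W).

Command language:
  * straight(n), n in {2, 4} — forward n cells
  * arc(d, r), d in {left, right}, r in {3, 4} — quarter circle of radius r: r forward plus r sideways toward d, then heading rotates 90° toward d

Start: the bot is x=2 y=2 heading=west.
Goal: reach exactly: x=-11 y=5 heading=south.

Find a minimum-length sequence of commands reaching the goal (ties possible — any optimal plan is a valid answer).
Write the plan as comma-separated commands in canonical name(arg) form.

t0: x=2 y=2 heading=west
t=1 arc(right, 3) ⇒ x=-1 y=5 heading=north
t=2 arc(left, 4) ⇒ x=-5 y=9 heading=west
t=3 straight(2) ⇒ x=-7 y=9 heading=west
t=4 arc(left, 4) ⇒ x=-11 y=5 heading=south
nothing shorter than 4 reaches the goal.

arc(right, 3), arc(left, 4), straight(2), arc(left, 4)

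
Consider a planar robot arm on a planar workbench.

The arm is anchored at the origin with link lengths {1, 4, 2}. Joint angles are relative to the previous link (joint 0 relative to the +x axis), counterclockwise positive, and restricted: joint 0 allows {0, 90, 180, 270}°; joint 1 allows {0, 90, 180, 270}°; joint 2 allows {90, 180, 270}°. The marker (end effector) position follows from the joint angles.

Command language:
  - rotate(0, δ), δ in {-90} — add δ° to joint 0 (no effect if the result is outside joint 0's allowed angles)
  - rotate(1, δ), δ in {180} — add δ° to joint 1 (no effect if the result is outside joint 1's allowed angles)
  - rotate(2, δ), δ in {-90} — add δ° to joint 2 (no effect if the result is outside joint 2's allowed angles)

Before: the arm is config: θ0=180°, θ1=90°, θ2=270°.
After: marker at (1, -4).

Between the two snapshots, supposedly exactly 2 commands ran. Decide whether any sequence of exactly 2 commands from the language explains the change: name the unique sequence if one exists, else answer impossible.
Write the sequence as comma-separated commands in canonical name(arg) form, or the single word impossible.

rotate(2, -90), rotate(2, -90)

from: config: θ0=180°, θ1=90°, θ2=270°
t=1 rotate(2, -90) ⇒ config: θ0=180°, θ1=90°, θ2=180°
t=2 rotate(2, -90) ⇒ config: θ0=180°, θ1=90°, θ2=90°
uniquely the one of 9 2-step routes that fits.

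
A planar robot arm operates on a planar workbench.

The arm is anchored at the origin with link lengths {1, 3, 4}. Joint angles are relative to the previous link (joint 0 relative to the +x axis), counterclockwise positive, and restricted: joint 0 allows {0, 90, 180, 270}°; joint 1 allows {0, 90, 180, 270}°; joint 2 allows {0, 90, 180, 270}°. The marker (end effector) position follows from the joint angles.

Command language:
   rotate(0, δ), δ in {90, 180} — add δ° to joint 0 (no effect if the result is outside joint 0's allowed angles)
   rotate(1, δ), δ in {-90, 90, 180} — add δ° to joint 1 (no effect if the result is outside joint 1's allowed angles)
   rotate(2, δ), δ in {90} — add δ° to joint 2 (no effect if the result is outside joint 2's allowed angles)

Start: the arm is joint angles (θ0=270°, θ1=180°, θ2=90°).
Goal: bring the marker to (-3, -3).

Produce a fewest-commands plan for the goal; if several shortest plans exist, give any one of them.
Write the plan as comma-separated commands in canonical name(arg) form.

start: joint angles (θ0=270°, θ1=180°, θ2=90°)
t=1 rotate(1, -90) ⇒ joint angles (θ0=270°, θ1=90°, θ2=90°)
t=2 rotate(0, 180) ⇒ joint angles (θ0=90°, θ1=90°, θ2=90°)
nothing shorter than 2 reaches the goal.

rotate(1, -90), rotate(0, 180)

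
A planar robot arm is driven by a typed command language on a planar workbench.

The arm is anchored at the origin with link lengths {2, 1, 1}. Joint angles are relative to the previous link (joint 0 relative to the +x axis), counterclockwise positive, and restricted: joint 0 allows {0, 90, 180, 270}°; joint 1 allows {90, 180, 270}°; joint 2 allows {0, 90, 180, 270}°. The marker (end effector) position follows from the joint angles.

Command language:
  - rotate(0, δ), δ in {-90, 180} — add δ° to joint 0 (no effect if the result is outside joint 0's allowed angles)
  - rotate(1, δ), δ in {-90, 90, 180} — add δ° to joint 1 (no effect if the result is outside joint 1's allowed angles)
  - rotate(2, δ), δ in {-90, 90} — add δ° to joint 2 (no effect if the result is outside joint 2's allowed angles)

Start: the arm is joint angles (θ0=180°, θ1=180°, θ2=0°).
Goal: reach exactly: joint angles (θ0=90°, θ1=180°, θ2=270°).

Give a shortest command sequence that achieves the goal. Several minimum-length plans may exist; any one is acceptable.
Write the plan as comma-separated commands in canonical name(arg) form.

from: joint angles (θ0=180°, θ1=180°, θ2=0°)
step 1 (rotate(0, -90)): joint angles (θ0=90°, θ1=180°, θ2=0°)
step 2 (rotate(2, -90)): joint angles (θ0=90°, θ1=180°, θ2=270°)
no 1-step plan works, so 2 is optimal.

rotate(0, -90), rotate(2, -90)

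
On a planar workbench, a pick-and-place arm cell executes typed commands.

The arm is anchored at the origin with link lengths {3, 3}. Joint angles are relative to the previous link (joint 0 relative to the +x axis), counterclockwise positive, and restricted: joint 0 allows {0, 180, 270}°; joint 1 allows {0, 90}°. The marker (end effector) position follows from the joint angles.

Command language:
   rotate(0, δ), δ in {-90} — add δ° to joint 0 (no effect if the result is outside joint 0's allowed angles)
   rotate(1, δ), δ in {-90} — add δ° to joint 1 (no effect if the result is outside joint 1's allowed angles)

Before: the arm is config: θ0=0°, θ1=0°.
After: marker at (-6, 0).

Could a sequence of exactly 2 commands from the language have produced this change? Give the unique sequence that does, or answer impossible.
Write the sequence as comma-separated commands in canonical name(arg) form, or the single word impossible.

t0: config: θ0=0°, θ1=0°
t=1 rotate(0, -90) ⇒ config: θ0=270°, θ1=0°
t=2 rotate(0, -90) ⇒ config: θ0=180°, θ1=0°
no rival 2-sequence matches.

rotate(0, -90), rotate(0, -90)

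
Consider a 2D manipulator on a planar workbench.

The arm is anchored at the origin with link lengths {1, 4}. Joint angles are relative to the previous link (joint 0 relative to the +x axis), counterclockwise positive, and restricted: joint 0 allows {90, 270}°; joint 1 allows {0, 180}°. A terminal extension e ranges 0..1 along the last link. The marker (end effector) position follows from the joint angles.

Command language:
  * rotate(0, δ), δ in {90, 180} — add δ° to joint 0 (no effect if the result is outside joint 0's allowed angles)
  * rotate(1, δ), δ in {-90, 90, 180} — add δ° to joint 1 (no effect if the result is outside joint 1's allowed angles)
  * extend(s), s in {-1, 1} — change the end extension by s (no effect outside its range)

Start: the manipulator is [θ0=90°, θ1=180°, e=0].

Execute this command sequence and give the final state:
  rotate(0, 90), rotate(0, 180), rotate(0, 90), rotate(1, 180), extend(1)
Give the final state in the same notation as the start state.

[θ0=270°, θ1=0°, e=1]

start: [θ0=90°, θ1=180°, e=0]
[1] after rotate(0, 90): [θ0=90°, θ1=180°, e=0]
[2] after rotate(0, 180): [θ0=270°, θ1=180°, e=0]
[3] after rotate(0, 90): [θ0=270°, θ1=180°, e=0]
[4] after rotate(1, 180): [θ0=270°, θ1=0°, e=0]
[5] after extend(1): [θ0=270°, θ1=0°, e=1]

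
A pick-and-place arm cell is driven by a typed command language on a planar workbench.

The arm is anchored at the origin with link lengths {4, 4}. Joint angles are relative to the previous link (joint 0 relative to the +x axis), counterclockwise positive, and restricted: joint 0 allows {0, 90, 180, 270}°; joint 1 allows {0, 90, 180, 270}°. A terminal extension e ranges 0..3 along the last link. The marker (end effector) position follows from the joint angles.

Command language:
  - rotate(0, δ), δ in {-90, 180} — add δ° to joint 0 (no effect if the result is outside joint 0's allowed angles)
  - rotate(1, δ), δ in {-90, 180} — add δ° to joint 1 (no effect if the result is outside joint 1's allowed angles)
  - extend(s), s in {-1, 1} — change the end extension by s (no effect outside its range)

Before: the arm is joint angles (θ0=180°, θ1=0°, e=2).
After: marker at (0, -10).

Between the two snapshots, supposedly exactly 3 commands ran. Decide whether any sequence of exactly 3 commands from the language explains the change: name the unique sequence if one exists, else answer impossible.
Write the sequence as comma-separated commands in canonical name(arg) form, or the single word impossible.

t0: joint angles (θ0=180°, θ1=0°, e=2)
1. rotate(0, -90) → joint angles (θ0=90°, θ1=0°, e=2)
2. rotate(0, -90) → joint angles (θ0=0°, θ1=0°, e=2)
3. rotate(0, -90) → joint angles (θ0=270°, θ1=0°, e=2)
all 216 alternatives checked — unique.

rotate(0, -90), rotate(0, -90), rotate(0, -90)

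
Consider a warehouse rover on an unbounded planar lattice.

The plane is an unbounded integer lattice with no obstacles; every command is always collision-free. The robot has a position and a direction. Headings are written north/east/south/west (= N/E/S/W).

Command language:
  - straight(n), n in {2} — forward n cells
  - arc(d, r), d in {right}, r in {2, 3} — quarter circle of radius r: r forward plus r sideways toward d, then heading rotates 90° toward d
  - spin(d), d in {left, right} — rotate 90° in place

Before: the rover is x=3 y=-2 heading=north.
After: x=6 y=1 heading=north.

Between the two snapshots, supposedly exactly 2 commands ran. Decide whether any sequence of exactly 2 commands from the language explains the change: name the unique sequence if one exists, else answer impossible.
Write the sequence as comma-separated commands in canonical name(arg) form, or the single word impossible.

arc(right, 3), spin(left)

key: still facing N at the end — net rotation zero over 2 steps
t0: x=3 y=-2 heading=north
step 1 (arc(right, 3)): x=6 y=1 heading=east
step 2 (spin(left)): x=6 y=1 heading=north
no other 2-command option fits: unique.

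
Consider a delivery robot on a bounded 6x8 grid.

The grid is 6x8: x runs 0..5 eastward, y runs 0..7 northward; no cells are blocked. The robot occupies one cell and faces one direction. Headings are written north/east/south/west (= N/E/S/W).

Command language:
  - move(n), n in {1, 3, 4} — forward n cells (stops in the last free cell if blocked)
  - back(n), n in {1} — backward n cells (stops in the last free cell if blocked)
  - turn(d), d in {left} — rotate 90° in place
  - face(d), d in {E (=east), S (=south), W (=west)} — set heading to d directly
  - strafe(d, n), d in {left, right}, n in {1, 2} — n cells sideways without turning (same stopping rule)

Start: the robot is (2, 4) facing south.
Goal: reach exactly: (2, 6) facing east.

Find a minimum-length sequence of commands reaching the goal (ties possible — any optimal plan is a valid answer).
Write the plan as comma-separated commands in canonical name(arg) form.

from: (2, 4) facing south
[1] after face(E): (2, 4) facing east
[2] after strafe(left, 2): (2, 6) facing east
minimal: 2 command(s), checked below 2.

face(E), strafe(left, 2)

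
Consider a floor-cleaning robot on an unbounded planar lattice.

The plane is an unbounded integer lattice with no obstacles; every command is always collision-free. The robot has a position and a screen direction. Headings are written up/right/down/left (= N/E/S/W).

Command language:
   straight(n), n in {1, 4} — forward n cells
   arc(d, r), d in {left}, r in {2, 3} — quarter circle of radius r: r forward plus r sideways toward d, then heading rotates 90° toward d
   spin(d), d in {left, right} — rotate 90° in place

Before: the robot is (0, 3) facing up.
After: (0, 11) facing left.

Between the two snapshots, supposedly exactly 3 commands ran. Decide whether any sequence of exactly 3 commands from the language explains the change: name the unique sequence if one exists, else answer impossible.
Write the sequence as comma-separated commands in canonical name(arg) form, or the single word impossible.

key: cell and facing (now W) both changed — the 3 commands mix motion and turning
initial: (0, 3) facing up
t=1 straight(4) ⇒ (0, 7) facing up
t=2 straight(4) ⇒ (0, 11) facing up
t=3 spin(left) ⇒ (0, 11) facing left
all 216 alternatives checked — unique.

straight(4), straight(4), spin(left)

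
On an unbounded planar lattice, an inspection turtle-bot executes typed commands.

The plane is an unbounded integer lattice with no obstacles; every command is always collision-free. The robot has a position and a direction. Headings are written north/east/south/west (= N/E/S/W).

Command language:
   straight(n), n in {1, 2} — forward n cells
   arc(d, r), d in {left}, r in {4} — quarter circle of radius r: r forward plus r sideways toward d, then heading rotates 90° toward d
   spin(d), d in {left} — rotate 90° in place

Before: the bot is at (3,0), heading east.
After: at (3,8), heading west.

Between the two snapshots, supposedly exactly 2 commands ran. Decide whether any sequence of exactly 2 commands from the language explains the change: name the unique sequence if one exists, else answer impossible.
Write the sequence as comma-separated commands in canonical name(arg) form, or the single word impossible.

arc(left, 4), arc(left, 4)

key: cell and facing (now W) both changed — the 2 commands mix motion and turning
t0: at (3,0), heading east
t=1 arc(left, 4) ⇒ at (7,4), heading north
t=2 arc(left, 4) ⇒ at (3,8), heading west
no rival 2-sequence matches.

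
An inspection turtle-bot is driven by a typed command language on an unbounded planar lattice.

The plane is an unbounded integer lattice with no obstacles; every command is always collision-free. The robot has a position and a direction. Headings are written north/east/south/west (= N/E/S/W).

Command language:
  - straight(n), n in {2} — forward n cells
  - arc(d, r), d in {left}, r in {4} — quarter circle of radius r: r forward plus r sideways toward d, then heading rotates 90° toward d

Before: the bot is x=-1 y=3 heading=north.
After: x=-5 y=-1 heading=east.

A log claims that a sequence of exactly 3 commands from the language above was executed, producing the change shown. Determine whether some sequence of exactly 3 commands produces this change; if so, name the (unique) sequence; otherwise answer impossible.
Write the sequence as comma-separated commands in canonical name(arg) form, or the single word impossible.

key: position moved to (-5,-1) AND the heading swung to E — translation plus rotation needed
begin: x=-1 y=3 heading=north
1. arc(left, 4) → x=-5 y=7 heading=west
2. arc(left, 4) → x=-9 y=3 heading=south
3. arc(left, 4) → x=-5 y=-1 heading=east
no other 3-command option fits: unique.

arc(left, 4), arc(left, 4), arc(left, 4)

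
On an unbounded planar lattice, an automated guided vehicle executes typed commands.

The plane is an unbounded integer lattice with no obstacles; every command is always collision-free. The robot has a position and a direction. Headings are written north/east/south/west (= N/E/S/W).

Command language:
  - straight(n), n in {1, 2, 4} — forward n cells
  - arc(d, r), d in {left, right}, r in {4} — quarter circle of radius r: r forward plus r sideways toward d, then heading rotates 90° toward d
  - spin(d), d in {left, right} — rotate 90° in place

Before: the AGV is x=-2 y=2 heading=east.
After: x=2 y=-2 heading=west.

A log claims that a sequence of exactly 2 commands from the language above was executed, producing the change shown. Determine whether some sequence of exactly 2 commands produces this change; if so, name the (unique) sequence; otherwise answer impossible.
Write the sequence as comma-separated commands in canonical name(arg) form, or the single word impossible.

arc(right, 4), spin(right)

key: running spin(right) before arc(right, 4) would end elsewhere — order is forced
from: x=-2 y=2 heading=east
[1] after arc(right, 4): x=2 y=-2 heading=south
[2] after spin(right): x=2 y=-2 heading=west
no other 2-command option fits: unique.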